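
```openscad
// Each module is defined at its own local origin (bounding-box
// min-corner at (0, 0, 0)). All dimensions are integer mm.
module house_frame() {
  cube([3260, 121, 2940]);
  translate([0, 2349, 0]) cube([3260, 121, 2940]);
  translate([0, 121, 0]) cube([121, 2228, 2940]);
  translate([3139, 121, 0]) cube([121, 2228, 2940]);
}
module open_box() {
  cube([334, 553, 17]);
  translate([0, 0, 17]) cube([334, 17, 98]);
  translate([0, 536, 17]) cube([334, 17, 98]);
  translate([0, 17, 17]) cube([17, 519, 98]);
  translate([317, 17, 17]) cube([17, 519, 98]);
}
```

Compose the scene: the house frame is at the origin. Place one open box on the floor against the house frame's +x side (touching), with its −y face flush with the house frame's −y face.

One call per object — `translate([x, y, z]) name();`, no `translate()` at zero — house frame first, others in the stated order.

house_frame();
translate([3260, 0, 0]) open_box();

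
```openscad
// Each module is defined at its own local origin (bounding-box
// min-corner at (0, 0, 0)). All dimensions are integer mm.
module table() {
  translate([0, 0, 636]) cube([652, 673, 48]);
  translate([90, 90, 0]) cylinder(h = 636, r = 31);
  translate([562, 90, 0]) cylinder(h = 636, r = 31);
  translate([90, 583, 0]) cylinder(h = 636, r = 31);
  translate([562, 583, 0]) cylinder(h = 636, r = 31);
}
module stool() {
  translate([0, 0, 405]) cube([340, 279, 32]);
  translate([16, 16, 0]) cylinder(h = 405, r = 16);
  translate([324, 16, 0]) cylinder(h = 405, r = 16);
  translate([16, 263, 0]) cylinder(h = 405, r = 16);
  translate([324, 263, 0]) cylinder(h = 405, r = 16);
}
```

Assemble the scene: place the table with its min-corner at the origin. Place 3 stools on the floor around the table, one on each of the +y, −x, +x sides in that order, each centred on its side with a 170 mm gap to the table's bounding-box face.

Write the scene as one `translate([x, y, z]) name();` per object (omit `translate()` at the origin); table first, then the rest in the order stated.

table();
translate([156, 843, 0]) stool();
translate([-510, 197, 0]) stool();
translate([822, 197, 0]) stool();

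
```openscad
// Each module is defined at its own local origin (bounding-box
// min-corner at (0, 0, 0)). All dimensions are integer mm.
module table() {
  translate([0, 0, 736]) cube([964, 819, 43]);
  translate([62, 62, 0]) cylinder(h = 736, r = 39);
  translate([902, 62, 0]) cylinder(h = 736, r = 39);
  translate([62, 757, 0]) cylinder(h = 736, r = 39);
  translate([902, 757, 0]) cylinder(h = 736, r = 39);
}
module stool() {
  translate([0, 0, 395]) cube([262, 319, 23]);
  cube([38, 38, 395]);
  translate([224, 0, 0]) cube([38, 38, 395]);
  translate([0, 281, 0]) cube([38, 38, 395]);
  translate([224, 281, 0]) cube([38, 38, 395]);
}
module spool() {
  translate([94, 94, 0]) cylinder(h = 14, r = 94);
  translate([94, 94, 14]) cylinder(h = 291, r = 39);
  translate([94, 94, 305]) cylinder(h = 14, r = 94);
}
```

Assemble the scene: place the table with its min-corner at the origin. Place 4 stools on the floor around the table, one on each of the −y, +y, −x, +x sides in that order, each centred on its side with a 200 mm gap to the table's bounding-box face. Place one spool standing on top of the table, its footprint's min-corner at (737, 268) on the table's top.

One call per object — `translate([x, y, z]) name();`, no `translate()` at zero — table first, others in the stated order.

table();
translate([351, -519, 0]) stool();
translate([351, 1019, 0]) stool();
translate([-462, 250, 0]) stool();
translate([1164, 250, 0]) stool();
translate([737, 268, 779]) spool();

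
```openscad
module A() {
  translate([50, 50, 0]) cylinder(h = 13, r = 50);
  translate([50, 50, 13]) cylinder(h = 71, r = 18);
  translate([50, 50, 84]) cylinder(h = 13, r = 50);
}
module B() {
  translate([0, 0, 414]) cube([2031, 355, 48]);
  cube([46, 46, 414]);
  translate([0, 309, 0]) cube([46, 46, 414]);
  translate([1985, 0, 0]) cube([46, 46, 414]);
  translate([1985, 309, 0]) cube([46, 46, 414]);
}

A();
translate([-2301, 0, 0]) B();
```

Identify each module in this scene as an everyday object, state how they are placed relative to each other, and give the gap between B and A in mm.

A is a spool. B is a bench. The bench is on the floor beside the spool on its −x side. The gap between the bench and the spool is 270 mm.

The bench's nearest face is 270 mm from the spool's −x face.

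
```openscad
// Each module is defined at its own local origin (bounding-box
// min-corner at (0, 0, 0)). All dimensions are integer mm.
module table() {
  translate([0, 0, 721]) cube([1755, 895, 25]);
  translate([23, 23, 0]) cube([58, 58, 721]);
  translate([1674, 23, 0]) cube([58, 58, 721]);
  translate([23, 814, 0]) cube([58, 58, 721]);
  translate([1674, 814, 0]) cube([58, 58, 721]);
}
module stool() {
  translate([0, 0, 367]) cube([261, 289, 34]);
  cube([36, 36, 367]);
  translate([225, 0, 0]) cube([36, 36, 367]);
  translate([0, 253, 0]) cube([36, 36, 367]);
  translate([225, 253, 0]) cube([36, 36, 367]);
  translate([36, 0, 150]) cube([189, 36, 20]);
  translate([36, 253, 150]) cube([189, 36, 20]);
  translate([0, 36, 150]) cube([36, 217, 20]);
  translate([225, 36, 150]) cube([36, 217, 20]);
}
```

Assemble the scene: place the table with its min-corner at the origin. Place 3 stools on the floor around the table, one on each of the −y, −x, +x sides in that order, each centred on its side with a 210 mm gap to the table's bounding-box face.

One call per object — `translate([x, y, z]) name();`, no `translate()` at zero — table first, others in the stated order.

table();
translate([747, -499, 0]) stool();
translate([-471, 303, 0]) stool();
translate([1965, 303, 0]) stool();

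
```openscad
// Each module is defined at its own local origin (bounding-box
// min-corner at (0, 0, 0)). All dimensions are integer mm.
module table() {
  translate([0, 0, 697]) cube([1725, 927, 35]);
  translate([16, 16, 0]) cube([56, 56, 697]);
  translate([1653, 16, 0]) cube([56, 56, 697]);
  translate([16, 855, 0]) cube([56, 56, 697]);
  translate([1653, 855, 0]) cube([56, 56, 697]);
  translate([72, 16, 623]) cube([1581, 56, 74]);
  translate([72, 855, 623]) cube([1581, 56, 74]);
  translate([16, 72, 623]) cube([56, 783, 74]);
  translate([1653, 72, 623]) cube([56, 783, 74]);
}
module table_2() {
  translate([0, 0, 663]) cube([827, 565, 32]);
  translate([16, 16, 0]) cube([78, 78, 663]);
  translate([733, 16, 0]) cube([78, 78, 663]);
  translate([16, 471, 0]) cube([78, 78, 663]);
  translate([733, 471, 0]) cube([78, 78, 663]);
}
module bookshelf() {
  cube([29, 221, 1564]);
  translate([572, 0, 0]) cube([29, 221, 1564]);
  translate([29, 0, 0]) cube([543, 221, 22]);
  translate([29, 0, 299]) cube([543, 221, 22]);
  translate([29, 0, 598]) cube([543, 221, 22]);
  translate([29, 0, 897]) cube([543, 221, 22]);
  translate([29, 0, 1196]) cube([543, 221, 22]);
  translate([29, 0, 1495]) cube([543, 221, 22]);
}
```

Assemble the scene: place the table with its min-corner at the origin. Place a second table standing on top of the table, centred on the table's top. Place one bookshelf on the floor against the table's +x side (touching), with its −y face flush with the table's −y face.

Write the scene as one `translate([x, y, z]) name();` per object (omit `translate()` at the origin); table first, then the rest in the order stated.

table();
translate([449, 181, 732]) table_2();
translate([1725, 0, 0]) bookshelf();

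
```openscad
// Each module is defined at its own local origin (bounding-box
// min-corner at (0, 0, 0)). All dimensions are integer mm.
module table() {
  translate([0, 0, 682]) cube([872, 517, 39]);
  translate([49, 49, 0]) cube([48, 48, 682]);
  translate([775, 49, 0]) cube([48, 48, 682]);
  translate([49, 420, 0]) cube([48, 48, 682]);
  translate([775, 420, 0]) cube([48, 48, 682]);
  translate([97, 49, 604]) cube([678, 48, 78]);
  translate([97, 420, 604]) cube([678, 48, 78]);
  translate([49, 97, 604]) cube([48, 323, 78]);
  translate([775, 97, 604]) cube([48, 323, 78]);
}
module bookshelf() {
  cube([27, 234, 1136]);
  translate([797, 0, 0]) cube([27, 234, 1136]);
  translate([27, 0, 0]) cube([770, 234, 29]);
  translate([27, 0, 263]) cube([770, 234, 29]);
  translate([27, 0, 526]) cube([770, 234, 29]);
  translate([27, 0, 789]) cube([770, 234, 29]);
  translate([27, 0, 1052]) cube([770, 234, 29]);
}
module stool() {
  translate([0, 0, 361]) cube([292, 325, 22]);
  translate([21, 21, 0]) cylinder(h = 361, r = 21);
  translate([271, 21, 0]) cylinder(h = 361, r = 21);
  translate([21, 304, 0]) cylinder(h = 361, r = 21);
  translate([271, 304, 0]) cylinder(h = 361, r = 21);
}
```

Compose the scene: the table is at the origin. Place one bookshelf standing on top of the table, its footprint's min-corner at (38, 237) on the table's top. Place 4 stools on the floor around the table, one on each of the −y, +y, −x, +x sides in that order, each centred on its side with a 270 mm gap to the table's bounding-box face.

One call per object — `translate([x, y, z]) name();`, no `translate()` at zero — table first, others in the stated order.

table();
translate([38, 237, 721]) bookshelf();
translate([290, -595, 0]) stool();
translate([290, 787, 0]) stool();
translate([-562, 96, 0]) stool();
translate([1142, 96, 0]) stool();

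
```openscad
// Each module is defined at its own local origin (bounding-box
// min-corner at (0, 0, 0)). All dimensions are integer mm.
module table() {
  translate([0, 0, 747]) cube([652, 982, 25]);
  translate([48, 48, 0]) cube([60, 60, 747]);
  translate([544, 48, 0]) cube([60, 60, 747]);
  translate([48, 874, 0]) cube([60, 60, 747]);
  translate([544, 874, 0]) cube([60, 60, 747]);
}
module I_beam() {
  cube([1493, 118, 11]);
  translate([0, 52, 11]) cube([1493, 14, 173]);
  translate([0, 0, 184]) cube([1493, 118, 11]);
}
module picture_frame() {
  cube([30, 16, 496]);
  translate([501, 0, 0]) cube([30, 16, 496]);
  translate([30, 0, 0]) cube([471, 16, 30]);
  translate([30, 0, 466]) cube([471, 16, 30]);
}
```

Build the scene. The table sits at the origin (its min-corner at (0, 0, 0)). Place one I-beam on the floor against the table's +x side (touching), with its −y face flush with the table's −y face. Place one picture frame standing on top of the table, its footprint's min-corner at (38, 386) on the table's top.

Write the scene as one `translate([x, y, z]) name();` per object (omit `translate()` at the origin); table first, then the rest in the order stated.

table();
translate([652, 0, 0]) I_beam();
translate([38, 386, 772]) picture_frame();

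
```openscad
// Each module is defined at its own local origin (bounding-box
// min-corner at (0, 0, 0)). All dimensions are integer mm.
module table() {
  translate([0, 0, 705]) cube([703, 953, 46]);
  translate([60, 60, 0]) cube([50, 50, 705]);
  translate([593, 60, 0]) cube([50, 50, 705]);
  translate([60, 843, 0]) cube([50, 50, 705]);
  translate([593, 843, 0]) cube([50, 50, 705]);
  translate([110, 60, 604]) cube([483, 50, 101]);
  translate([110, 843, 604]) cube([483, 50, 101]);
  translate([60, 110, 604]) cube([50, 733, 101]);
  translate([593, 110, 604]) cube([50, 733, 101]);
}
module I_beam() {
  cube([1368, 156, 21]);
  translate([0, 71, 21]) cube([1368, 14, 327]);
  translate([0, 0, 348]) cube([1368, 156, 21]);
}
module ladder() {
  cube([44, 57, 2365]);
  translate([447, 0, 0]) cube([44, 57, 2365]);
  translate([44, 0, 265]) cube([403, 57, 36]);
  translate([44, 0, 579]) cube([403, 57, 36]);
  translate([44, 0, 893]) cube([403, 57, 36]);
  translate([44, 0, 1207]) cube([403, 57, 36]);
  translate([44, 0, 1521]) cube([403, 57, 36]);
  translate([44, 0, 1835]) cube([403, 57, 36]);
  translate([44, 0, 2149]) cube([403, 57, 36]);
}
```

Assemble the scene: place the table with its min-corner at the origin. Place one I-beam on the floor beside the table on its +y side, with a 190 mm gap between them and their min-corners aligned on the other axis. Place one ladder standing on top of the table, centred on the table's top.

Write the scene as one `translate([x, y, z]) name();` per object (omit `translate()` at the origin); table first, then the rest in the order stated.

table();
translate([0, 1143, 0]) I_beam();
translate([106, 448, 751]) ladder();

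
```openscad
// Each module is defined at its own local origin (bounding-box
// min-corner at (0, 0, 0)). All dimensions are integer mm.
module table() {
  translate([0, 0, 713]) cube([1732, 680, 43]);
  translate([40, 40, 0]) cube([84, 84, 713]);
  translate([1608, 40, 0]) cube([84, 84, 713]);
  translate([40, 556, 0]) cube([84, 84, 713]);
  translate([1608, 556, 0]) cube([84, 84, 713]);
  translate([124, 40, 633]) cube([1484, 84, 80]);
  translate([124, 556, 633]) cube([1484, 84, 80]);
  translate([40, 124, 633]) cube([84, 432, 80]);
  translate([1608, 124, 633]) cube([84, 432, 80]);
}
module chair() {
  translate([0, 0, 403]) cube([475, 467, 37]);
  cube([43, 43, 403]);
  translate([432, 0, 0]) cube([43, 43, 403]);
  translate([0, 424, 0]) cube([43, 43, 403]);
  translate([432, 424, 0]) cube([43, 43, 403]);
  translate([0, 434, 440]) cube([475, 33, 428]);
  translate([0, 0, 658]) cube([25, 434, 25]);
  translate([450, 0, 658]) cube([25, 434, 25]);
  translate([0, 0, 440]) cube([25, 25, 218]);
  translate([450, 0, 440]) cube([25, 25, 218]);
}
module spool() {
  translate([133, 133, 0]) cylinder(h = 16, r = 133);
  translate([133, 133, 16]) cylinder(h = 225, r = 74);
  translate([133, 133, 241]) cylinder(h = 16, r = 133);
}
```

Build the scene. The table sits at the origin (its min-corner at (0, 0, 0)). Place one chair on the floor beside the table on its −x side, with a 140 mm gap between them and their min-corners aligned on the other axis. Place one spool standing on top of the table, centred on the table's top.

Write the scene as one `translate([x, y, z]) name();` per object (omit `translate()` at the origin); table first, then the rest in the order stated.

table();
translate([-615, 0, 0]) chair();
translate([733, 207, 756]) spool();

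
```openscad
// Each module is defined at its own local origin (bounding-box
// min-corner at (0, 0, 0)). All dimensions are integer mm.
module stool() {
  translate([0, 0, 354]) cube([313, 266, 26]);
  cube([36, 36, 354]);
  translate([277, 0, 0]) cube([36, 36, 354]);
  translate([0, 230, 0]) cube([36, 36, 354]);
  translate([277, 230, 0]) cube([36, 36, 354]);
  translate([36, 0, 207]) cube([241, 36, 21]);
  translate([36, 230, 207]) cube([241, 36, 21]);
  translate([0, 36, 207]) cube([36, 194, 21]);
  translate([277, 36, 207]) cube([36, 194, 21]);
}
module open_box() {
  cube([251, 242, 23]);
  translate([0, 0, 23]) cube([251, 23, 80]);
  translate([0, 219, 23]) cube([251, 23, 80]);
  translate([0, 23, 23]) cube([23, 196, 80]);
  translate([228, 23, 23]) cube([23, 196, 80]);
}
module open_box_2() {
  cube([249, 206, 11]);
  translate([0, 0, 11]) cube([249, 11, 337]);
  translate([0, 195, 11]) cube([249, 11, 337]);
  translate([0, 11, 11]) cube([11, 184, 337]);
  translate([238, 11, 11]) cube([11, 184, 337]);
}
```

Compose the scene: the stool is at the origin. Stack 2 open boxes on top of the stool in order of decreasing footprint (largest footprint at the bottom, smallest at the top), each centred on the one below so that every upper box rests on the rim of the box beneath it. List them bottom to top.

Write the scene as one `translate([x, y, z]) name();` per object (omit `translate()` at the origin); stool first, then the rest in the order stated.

stool();
translate([31, 12, 380]) open_box();
translate([32, 30, 483]) open_box_2();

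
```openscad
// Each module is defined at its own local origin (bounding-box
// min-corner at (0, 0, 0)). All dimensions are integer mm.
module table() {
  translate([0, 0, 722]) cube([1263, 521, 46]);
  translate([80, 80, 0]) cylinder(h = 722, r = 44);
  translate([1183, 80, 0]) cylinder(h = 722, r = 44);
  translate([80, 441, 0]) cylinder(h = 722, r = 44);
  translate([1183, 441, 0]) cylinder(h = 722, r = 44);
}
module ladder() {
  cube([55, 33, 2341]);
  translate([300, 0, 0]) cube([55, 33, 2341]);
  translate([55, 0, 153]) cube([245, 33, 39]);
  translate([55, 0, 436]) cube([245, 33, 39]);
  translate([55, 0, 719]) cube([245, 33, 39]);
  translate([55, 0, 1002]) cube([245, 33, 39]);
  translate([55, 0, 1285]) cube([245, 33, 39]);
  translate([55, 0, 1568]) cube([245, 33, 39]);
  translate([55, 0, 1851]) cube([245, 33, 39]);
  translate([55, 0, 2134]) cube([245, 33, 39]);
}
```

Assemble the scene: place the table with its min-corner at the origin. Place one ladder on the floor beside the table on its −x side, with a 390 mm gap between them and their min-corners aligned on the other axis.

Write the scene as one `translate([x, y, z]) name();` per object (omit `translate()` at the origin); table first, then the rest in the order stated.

table();
translate([-745, 0, 0]) ladder();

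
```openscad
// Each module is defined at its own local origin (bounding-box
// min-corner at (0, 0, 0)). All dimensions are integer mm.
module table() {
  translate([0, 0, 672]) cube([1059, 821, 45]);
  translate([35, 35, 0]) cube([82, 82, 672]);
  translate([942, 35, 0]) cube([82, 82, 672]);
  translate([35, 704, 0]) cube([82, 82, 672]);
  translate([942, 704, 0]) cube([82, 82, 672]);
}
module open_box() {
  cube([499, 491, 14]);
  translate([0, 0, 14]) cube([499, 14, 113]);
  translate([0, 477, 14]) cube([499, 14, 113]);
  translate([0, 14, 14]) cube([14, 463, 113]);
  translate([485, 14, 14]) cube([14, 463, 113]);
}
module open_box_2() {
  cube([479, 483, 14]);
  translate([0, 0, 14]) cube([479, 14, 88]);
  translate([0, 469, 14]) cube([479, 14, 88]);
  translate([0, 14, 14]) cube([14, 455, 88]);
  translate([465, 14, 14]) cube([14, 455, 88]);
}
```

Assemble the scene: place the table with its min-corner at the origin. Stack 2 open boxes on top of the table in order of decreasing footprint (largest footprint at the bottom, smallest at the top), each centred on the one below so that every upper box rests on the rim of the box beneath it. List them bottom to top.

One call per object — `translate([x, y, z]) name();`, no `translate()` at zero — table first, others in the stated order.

table();
translate([280, 165, 717]) open_box();
translate([290, 169, 844]) open_box_2();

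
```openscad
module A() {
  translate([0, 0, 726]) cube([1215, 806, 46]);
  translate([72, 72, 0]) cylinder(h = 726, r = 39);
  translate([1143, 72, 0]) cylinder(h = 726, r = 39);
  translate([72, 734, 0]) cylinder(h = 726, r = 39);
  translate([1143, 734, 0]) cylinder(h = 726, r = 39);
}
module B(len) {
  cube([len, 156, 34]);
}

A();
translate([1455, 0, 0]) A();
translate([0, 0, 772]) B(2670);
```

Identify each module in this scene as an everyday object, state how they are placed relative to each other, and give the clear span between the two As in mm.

Second table starts at x = 1455; first ends at x = 1215; clear span = 1455 − 1215 = 240 mm.

A is a table. B is a beam. A beam spans the tops of two tables. The clear span between the two tables is 240 mm.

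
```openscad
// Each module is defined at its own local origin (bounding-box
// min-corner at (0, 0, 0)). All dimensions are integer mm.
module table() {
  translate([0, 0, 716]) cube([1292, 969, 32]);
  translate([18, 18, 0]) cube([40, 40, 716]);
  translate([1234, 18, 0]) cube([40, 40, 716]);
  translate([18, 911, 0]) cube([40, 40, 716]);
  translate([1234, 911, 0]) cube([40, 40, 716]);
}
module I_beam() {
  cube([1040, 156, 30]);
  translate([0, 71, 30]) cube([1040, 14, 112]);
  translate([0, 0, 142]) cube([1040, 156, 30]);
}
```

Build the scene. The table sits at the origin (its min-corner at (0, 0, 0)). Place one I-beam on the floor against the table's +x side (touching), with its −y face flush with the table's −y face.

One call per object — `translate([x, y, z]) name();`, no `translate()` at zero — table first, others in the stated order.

table();
translate([1292, 0, 0]) I_beam();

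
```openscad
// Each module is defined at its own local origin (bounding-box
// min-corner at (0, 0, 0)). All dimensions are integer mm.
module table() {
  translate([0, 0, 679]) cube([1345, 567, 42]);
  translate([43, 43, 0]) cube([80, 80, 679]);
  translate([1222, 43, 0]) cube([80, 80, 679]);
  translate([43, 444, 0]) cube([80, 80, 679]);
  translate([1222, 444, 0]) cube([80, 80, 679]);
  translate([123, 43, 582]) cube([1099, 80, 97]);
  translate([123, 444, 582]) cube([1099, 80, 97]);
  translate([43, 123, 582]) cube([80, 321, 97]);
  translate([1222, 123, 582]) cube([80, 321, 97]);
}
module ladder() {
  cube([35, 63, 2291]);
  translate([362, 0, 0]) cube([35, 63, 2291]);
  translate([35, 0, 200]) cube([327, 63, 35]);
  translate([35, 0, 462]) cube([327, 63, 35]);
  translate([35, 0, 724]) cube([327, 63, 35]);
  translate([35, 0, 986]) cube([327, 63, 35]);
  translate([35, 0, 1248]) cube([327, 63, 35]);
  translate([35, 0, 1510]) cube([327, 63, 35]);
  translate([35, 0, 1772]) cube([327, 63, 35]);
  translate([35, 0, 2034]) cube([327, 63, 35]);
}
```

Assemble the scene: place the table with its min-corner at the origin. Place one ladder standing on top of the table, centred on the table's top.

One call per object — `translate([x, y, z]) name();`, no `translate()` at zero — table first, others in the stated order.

table();
translate([474, 252, 721]) ladder();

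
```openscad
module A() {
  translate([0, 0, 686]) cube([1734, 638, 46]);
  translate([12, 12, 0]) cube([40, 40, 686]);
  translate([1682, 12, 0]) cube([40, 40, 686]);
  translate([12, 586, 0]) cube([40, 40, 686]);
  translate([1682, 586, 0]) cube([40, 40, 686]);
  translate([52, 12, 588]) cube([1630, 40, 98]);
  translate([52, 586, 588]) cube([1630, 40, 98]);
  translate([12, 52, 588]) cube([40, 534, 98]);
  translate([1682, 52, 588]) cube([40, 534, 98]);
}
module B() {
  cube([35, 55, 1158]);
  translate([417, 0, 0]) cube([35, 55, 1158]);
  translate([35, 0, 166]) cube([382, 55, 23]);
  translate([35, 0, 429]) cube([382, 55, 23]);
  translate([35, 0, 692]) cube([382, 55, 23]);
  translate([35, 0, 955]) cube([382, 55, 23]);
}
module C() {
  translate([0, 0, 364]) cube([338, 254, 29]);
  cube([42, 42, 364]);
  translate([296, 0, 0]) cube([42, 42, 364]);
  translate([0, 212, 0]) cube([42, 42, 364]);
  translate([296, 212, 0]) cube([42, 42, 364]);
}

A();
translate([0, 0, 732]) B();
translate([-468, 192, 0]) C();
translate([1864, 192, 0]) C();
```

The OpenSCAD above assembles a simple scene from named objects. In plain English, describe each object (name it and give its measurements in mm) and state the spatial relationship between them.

A is a table: top 1734 mm (x) × 638 mm (y), 46 mm thick, upper face at z = 732 mm, on four 40×40 mm square legs, each inset 12 mm from the nearest pair of top edges, running from z = 0 to the bottom of the top. Four apron rails, 40 mm thick and 98 mm tall, run between adjacent legs with their top edges flush with the underside of the top and their outer faces flush with the legs' outer faces.

B is a straight ladder. Two 35×55 mm vertical rails, 1158 mm tall, stand 452 mm apart (outside-to-outside) with their front faces coplanar on the −y side. 4 rungs, each 55 mm deep and 23 mm tall, span between the inner faces of the rails, front faces flush with the rails. The lowest rung's underside is at z = 166 mm and rungs are spaced 263 mm apart (underside to underside).

C is a simple wooden stool: a rectangular seat 338 mm (x) by 254 mm (y), 29 mm thick, top face at z = 393 mm, on four square legs, each 42×42 mm in cross-section. The legs rest on z = 0, each flush with a corner of the seat.

The ladder is on top of the table. Two stools sit around the table at the −x, +x sides.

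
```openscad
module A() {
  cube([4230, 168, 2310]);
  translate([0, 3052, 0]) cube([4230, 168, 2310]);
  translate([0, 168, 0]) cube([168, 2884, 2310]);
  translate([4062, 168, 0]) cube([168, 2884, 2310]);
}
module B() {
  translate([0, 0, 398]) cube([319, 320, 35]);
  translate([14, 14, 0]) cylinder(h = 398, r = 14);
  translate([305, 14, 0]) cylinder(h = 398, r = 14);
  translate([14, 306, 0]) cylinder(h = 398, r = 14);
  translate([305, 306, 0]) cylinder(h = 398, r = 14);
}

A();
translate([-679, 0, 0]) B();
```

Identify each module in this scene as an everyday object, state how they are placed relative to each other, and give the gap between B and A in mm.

The stool's nearest face is 360 mm from the house frame's −x face.

A is a house frame. B is a stool. The stool is on the floor beside the house frame on its −x side. The gap between the stool and the house frame is 360 mm.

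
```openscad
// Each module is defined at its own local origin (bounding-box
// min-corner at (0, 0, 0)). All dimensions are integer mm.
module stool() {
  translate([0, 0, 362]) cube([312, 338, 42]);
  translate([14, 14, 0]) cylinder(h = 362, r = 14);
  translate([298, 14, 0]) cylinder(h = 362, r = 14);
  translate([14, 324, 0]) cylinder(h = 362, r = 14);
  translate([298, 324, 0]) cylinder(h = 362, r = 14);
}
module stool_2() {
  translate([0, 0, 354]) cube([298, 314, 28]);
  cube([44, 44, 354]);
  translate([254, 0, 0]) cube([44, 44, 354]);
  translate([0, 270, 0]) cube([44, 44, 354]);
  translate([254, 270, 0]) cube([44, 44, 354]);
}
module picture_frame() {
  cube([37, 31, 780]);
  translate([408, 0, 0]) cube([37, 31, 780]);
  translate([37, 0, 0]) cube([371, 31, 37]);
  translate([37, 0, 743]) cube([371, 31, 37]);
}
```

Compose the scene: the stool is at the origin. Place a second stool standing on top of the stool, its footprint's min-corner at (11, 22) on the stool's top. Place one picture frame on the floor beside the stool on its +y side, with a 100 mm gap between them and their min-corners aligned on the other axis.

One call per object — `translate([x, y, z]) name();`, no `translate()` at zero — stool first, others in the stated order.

stool();
translate([11, 22, 404]) stool_2();
translate([0, 438, 0]) picture_frame();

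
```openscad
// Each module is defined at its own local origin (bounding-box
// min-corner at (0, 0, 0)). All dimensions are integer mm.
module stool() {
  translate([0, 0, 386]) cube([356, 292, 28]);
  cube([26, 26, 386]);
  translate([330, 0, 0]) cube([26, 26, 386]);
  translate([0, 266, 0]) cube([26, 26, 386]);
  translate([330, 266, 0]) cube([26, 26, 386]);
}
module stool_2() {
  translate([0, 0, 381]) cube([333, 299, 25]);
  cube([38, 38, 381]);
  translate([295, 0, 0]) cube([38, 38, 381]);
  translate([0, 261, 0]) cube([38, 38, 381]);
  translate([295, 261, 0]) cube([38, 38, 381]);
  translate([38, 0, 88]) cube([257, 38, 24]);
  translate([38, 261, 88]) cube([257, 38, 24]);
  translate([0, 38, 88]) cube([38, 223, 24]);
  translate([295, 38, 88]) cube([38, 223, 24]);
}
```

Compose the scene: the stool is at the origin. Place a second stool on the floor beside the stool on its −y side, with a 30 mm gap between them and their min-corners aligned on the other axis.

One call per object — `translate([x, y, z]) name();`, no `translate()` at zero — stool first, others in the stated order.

stool();
translate([0, -329, 0]) stool_2();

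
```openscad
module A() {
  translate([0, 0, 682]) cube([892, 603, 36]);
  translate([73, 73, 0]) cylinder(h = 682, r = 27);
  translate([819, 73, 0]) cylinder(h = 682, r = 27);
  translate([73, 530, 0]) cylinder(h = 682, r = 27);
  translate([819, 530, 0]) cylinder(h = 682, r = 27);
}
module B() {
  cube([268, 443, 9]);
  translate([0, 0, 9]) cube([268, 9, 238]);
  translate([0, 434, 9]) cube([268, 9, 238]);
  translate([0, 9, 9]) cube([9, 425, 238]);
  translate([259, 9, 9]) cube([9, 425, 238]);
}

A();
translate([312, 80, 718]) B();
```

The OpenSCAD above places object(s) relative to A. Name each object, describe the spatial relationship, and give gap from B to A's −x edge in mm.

The open box's min-x is at 312; the table's min-x is 0; gap = 312 mm.

A is a table. B is an open box. The open box is on top of the table, centred. The gap from the open box to the table's −x edge is 312 mm.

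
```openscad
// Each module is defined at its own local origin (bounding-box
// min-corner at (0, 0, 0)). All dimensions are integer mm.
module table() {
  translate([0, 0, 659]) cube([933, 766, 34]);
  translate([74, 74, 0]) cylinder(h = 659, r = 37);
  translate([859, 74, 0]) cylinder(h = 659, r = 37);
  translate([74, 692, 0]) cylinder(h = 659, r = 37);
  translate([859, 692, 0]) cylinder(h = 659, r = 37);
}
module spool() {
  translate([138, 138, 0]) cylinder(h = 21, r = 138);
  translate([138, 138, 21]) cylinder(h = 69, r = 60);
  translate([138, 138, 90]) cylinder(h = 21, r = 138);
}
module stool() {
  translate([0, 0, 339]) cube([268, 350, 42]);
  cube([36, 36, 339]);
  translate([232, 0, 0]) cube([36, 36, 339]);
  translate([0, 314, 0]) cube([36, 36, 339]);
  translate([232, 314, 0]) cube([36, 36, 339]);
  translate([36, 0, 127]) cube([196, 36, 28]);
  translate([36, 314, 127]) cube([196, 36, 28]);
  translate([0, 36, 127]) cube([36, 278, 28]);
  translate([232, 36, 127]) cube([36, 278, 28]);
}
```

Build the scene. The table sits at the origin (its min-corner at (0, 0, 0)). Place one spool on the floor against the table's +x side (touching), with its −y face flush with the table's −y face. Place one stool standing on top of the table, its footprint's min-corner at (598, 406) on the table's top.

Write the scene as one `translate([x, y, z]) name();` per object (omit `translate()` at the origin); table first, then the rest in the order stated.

table();
translate([933, 0, 0]) spool();
translate([598, 406, 693]) stool();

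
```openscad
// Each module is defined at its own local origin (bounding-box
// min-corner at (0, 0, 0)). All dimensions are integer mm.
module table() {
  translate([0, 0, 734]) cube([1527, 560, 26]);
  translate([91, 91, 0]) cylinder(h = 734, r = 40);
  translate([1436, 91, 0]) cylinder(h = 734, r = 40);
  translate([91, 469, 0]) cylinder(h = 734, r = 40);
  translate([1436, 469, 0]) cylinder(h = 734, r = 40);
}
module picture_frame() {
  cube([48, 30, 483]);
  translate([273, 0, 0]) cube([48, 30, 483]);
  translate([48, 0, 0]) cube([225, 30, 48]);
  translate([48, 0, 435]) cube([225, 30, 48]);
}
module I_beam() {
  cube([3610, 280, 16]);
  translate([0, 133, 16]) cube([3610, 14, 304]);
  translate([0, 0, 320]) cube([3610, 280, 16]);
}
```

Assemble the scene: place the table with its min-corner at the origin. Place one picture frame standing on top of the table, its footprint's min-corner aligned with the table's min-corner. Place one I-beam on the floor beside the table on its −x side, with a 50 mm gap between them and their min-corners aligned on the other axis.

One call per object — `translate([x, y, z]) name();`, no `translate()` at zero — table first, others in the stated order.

table();
translate([0, 0, 760]) picture_frame();
translate([-3660, 0, 0]) I_beam();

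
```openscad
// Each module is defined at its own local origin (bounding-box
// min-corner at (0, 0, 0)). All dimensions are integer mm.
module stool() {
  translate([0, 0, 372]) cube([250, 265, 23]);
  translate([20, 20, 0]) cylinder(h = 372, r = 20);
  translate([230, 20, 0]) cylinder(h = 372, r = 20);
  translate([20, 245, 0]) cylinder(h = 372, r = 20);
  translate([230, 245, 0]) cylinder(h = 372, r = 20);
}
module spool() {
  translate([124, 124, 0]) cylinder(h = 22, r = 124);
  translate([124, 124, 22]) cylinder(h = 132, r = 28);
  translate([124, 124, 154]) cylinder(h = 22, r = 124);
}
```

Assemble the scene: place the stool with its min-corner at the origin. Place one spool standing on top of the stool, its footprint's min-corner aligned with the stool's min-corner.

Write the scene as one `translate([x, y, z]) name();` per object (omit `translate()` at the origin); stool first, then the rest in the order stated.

stool();
translate([0, 0, 395]) spool();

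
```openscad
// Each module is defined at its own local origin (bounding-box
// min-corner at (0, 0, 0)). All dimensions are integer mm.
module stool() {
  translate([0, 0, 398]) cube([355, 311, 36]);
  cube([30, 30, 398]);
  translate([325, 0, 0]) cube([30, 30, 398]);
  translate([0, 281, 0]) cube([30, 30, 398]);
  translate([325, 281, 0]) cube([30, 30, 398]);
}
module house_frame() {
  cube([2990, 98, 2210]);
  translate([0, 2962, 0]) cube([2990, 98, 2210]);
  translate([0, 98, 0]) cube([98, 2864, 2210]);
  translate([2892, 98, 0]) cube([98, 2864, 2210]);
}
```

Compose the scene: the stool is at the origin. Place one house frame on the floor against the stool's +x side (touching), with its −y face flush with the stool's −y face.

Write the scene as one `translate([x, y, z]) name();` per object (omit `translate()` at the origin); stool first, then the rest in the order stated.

stool();
translate([355, 0, 0]) house_frame();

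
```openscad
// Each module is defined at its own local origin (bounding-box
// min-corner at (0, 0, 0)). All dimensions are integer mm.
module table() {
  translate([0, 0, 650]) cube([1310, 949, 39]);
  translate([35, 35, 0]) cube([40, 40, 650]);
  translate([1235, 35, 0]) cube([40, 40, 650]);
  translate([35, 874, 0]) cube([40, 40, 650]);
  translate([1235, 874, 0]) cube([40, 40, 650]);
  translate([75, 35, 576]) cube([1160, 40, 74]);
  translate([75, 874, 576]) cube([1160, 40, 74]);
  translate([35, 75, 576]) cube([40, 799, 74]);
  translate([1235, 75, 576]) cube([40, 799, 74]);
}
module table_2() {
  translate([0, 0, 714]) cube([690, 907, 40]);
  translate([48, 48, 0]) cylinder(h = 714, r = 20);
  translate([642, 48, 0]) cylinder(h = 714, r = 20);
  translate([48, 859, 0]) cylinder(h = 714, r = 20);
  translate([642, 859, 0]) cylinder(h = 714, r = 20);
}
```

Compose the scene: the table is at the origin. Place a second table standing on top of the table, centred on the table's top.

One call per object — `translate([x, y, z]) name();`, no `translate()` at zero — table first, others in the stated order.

table();
translate([310, 21, 689]) table_2();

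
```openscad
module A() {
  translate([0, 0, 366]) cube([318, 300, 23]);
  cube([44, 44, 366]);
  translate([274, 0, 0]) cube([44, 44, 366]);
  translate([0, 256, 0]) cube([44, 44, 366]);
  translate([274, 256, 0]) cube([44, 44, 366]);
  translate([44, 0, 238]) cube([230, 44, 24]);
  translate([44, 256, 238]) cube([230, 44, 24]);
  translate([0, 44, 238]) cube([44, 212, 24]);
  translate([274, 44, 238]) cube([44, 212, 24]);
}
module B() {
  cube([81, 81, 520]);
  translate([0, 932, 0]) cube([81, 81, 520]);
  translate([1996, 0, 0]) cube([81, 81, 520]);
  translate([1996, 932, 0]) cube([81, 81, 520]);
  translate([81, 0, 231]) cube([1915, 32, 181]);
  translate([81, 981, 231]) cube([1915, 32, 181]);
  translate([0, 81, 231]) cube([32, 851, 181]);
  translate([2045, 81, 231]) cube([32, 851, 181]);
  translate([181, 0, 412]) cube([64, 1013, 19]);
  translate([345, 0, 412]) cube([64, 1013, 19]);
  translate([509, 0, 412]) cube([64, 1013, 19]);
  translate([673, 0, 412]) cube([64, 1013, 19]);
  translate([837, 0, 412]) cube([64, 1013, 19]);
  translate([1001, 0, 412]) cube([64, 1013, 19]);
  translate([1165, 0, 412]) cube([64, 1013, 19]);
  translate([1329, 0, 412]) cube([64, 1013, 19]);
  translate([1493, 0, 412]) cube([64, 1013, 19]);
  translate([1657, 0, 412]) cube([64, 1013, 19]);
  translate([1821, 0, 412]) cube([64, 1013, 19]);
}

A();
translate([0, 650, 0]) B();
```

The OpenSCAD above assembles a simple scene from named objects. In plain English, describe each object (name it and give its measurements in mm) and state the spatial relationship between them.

A is a simple wooden stool: a rectangular seat 318 mm (x) by 300 mm (y), 23 mm thick, top face at z = 389 mm, on four square legs, each 44×44 mm in cross-section. The legs rest on z = 0, each flush with a corner of the seat. Four stretchers, 44 mm wide and 24 mm tall, connect adjacent legs with their undersides at z = 238 mm, each running between the inner faces of the legs it joins and aligned with the legs' outer faces on the other axis.

B is a bed frame 2077 mm long (x) by 1013 mm wide (y). Four 81×81 mm corner posts, 520 mm tall, at the corners of the footprint. Four rails of 32 mm thickness and 181 mm height run between adjacent posts with their undersides at z = 231 mm, their outer faces flush with the outside of the frame (the two x-running rails run between the posts' inner faces; the two y-running rails run between the posts' inner faces). 11 slats, each 64 mm wide (x) and 19 mm thick, lie across the top of the two x-running rails, running the full 1013 mm width of the frame in y; the slats are evenly spaced along x between the inner faces of the end posts with equal gaps (rounded down to the nearest mm) at the −x end and between each pair — any rounding remainder accumulates at the +x end.

The bed frame is on the floor beside the stool on its +y side.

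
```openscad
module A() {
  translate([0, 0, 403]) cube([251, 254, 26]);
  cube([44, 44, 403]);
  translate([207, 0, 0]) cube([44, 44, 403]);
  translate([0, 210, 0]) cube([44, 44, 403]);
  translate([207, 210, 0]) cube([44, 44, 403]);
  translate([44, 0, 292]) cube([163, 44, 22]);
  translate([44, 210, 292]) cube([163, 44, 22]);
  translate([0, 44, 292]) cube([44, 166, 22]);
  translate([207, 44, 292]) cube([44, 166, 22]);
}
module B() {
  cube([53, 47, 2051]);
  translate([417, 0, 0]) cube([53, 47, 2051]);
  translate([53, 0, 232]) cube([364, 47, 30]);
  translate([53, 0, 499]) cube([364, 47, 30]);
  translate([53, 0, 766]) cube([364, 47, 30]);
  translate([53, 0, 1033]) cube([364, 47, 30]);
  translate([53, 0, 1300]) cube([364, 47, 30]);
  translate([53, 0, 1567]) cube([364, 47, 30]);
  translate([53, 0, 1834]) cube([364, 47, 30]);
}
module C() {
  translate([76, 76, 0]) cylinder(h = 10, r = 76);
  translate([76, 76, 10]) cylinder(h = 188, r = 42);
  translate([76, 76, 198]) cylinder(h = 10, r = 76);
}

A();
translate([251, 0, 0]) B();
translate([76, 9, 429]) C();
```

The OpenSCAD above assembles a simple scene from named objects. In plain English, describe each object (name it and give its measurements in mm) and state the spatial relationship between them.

A is a simple wooden stool: a rectangular seat 251 mm (x) by 254 mm (y), 26 mm thick, top face at z = 429 mm, on four square legs, each 44×44 mm in cross-section. The legs rest on z = 0, each flush with a corner of the seat. Four stretchers, 44 mm wide and 22 mm tall, connect adjacent legs with their undersides at z = 292 mm, each running between the inner faces of the legs it joins and aligned with the legs' outer faces on the other axis.

B is a wooden ladder with two side rails of 53×47 mm section and 2051 mm height, set 470 mm apart overall. Between them run 7 rectangular rungs (47 mm deep, 30 mm thick), front faces flush with the rails' −y face. The bottom of the first rung is 232 mm above the floor and each subsequent rung is 267 mm higher than the one below.

C is a spool: two coaxial disc flanges of radius 76 mm and thickness 10 mm, joined by a core cylinder of radius 42 mm and height 188 mm. The lower flange rests on z = 0 and the three cylinders share a vertical axis.

The ladder is against the stool's +x side, with their −y faces flush. The spool is on top of the stool.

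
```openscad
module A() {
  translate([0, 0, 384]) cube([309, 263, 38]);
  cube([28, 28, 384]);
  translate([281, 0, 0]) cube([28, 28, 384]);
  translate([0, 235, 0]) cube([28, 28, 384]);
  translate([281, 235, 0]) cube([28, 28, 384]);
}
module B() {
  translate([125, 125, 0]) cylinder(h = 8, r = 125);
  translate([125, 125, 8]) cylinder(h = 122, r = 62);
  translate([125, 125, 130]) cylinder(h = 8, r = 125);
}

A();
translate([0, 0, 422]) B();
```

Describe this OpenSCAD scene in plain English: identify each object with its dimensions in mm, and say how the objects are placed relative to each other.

A is a simple wooden stool: a rectangular seat 309 mm (x) by 263 mm (y), 38 mm thick, top face at z = 422 mm, on four square legs, each 28×28 mm in cross-section. The legs rest on z = 0, each flush with a corner of the seat.

B is a spool: two coaxial disc flanges of radius 125 mm and thickness 8 mm, joined by a core cylinder of radius 62 mm and height 122 mm. The lower flange rests on z = 0 and the three cylinders share a vertical axis.

The spool is on top of the stool.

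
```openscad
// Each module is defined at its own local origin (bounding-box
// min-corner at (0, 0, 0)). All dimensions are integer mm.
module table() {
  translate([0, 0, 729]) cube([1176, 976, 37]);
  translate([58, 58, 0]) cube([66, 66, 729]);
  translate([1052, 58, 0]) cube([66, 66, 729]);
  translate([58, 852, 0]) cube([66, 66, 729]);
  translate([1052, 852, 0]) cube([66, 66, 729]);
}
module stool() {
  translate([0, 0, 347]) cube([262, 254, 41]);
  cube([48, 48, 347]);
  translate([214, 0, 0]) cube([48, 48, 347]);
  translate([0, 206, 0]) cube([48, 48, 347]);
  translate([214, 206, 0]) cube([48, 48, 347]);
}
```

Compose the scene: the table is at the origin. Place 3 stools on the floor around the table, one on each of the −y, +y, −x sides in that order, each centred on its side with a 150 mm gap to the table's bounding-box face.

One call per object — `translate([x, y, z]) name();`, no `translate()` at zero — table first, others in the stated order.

table();
translate([457, -404, 0]) stool();
translate([457, 1126, 0]) stool();
translate([-412, 361, 0]) stool();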